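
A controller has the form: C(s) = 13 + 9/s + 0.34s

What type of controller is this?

This is a Proportional-Integral-Derivative (PID) controller.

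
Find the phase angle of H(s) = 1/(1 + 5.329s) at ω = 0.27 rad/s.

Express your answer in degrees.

Phase = -arctan(ωτ) = -arctan(0.27 × 5.329) = -55.2°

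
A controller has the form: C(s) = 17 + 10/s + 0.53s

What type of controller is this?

This is a Proportional-Integral-Derivative (PID) controller.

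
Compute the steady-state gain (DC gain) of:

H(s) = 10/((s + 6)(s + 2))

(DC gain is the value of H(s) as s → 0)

DC gain = H(0) = 10/(6 × 2) = 10/12 = 0.8333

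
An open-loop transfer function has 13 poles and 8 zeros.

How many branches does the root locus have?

Root locus has n branches where n = number of poles = 13.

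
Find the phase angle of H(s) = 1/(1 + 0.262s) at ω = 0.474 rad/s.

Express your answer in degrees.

Phase = -arctan(ωτ) = -arctan(0.474 × 0.262) = -7.1°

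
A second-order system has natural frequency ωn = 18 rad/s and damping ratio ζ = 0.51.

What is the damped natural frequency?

ωd = ωn√(1 - ζ²) = 18√(1 - 0.51²) = 15.48 rad/s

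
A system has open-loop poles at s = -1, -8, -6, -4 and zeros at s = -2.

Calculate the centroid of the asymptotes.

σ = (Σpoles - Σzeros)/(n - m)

σ = (Σpoles - Σzeros)/(n - m) = (-19 - (-2))/(4 - 1) = -17/3 = -5.67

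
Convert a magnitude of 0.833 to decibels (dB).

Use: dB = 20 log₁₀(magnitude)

dB = 20 log₁₀(0.833) = -1.6 dB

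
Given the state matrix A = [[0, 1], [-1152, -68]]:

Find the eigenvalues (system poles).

det(A - λI) = λ² - (-68)λ + 1152 = (λ - (-36))(λ - (-32)). Eigenvalues: -36, -32.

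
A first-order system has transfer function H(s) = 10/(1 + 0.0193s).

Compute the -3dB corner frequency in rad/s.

Corner frequency = 1/τ = 1/0.0193 = 51.813 rad/s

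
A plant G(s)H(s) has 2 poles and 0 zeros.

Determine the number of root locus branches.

Root locus has n branches where n = number of poles = 2.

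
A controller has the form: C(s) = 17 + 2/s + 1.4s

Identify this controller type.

This is a Proportional-Integral-Derivative (PID) controller.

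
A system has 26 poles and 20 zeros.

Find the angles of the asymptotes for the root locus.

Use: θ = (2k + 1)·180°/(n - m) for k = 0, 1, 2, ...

n - m = 26 - 20 = 6. Angles: θk = (2k + 1)·180°/6 = 30°, 90°, 150°, 210°, 270°, 330°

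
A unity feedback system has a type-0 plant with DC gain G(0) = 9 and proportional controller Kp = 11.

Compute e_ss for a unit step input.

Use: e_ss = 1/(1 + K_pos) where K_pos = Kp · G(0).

K_pos = Kp · G(0) = 11 × 9 = 99. e_ss = 1/(1 + 99) = 0.01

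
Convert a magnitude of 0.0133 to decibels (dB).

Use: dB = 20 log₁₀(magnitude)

dB = 20 log₁₀(0.0133) = -37.5 dB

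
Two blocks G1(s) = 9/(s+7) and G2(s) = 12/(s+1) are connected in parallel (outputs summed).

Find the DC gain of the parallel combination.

Parallel: G_eq = G1 + G2. DC gain = G1(0) + G2(0) = 9/7 + 12/1 = 1.2857 + 12 = 13.2857.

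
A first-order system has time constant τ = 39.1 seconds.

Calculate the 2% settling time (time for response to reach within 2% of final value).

For first-order system, 2% settling time ≈ 4τ = 4 × 39.1 = 156.4 s.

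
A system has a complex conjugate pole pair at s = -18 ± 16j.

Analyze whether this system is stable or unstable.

Real part of poles is -18 (< 0, left half-plane). Stable.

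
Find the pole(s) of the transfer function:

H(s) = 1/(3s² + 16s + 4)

Discriminant = 16² - 4×3×4 = 256 - 48 = 208 > 0, so two distinct real poles. Using quadratic formula: s = (-16 ± √208)/(2×3) = (-16 ± √208)/6, with √208 ≈ 14.4222. s₁ ≈ -0.2630, s₂ ≈ -5.0704. Poles: s₁ = -0.2630, s₂ = -5.0704.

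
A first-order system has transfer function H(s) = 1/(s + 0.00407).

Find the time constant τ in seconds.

For H(s) = 1/(s + 1/τ), the pole is at -1/τ = -0.00407, so τ = 1/0.00407 = 245.7 s.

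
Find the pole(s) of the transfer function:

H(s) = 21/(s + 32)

Pole is where denominator = 0: s + 32 = 0, so s = -32.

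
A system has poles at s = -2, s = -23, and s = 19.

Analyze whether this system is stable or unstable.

Pole(s) at s = 19 are not in the left half-plane. System is unstable.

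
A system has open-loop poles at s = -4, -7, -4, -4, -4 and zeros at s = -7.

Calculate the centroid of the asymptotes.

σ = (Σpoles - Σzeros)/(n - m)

σ = (Σpoles - Σzeros)/(n - m) = (-23 - (-7))/(5 - 1) = -16/4 = -4.0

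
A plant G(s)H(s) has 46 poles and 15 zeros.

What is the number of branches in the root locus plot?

Root locus has n branches where n = number of poles = 46.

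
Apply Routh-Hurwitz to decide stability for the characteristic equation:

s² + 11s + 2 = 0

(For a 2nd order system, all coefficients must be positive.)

Coefficients: 1, 11, 2. All positive, so system is stable.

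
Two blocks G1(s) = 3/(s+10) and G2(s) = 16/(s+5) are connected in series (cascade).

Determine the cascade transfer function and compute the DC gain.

Series: multiply transfer functions. G_eq = 3/(s+10) × 16/(s+5) = 48/((s+10)(s+5)). DC gain = 48/(10×5) = 0.96.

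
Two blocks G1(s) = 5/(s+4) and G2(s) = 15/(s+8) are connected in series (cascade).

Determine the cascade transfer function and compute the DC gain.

Series: multiply transfer functions. G_eq = 5/(s+4) × 15/(s+8) = 75/((s+4)(s+8)). DC gain = 75/(4×8) = 2.34375.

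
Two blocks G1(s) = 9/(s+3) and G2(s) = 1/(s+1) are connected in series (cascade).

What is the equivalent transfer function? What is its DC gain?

Series: multiply transfer functions. G_eq = 9/(s+3) × 1/(s+1) = 9/((s+3)(s+1)). DC gain = 9/(3×1) = 3.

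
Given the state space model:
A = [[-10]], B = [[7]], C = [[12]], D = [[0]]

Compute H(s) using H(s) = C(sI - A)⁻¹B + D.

(sI - A)⁻¹ = 1/(s + 10). H(s) = 12 × 7/(s + 10) + 0 = 84/(s + 10).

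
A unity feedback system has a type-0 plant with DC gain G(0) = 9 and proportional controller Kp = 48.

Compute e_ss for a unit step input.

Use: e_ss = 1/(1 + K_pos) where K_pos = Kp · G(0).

K_pos = Kp · G(0) = 48 × 9 = 432. e_ss = 1/(1 + 432) = 0.0023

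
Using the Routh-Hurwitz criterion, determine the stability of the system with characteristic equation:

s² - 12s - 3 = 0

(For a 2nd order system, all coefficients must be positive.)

Coefficients: 1, -12, -3. b=-12, c=-3 not positive, so system is unstable.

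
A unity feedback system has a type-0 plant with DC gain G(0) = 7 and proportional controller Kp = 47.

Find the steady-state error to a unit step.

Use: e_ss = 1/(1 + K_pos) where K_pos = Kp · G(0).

K_pos = Kp · G(0) = 47 × 7 = 329. e_ss = 1/(1 + 329) = 0.0030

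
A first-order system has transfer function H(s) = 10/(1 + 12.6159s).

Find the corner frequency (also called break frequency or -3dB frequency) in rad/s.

Corner frequency = 1/τ = 1/12.6159 = 0.079 rad/s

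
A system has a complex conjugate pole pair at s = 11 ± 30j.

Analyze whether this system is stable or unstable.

Real part of poles is 11 (> 0, right half-plane). Unstable.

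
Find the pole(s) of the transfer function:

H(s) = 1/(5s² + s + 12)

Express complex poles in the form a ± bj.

Discriminant = 1² - 4×5×12 = 1 - 240 = -239 < 0, so the poles are a complex conjugate pair s = (-1 ± j√239)/(2×5). Real part = -1/(2×5) = -1/10 = -0.1; imaginary part = ±√239/(2×5) ≈ 1.5460. Poles: s = -0.1 ± 1.5460j.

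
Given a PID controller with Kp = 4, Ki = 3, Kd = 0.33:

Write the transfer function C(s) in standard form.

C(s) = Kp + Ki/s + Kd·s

Substituting values: C(s) = 4 + 3/s + 0.33s = (0.33s² + 4s + 3)/s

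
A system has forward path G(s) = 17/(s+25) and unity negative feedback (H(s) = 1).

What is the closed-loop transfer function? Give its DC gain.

T(s) = G/(1+GH) = [17/(s+25)] / [1 + 17/(s+25)] = 17/(s+25+17) = 17/(s+42). DC gain = 17/42 = 0.4048.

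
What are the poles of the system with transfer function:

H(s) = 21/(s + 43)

Pole is where denominator = 0: s + 43 = 0, so s = -43.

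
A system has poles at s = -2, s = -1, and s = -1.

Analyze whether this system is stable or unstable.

All poles are in the left half-plane. System is stable.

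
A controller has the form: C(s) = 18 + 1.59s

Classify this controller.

This is a Proportional-Derivative (PD) controller.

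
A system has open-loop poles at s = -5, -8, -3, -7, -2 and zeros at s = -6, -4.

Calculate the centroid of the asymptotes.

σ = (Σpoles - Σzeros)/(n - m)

σ = (Σpoles - Σzeros)/(n - m) = (-25 - (-10))/(5 - 2) = -15/3 = -5.0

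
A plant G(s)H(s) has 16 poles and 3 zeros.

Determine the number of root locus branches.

Root locus has n branches where n = number of poles = 16.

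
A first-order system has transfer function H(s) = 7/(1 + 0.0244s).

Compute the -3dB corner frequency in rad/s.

Corner frequency = 1/τ = 1/0.0244 = 40.984 rad/s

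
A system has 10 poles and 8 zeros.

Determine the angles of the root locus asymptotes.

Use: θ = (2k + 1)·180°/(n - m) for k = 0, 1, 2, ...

n - m = 10 - 8 = 2. Angles: θk = (2k + 1)·180°/2 = 90°, 270°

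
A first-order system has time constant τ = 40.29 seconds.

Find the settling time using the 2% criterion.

For first-order system, 2% settling time ≈ 4τ = 4 × 40.29 = 161.16 s.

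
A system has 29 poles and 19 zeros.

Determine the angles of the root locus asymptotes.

n - m = 29 - 19 = 10. Angles: θk = (2k + 1)·180°/10 = 18°, 54°, 90°, 126°, 162°, 198°, 234°, 270°, 306°, 342°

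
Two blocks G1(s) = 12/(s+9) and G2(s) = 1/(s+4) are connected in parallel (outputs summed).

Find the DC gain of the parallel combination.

Parallel: G_eq = G1 + G2. DC gain = G1(0) + G2(0) = 12/9 + 1/4 = 1.3333 + 0.25 = 1.5833.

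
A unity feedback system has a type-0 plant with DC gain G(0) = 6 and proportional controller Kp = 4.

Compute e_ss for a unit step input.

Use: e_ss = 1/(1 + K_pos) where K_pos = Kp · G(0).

K_pos = Kp · G(0) = 4 × 6 = 24. e_ss = 1/(1 + 24) = 0.04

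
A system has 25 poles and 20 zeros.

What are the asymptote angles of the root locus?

n - m = 25 - 20 = 5. Angles: θk = (2k + 1)·180°/5 = 36°, 108°, 180°, 252°, 324°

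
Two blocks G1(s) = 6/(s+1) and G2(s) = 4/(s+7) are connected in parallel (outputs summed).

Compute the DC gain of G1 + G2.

Parallel: G_eq = G1 + G2. DC gain = G1(0) + G2(0) = 6/1 + 4/7 = 6 + 0.5714 = 6.5714.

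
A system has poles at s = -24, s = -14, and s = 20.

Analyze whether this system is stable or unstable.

Pole(s) at s = 20 are not in the left half-plane. System is unstable.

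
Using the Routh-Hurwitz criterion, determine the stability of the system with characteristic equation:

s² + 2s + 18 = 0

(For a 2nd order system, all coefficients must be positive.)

Coefficients: 1, 2, 18. All positive, so system is stable.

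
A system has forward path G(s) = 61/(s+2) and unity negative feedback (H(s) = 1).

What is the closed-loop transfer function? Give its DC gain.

T(s) = G/(1+GH) = [61/(s+2)] / [1 + 61/(s+2)] = 61/(s+2+61) = 61/(s+63). DC gain = 61/63 = 0.9683.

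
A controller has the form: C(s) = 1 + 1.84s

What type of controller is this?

This is a Proportional-Derivative (PD) controller.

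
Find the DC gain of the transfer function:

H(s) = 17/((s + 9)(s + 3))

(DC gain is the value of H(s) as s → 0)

DC gain = H(0) = 17/(9 × 3) = 17/27 = 0.6296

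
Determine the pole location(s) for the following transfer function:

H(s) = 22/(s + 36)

Pole is where denominator = 0: s + 36 = 0, so s = -36.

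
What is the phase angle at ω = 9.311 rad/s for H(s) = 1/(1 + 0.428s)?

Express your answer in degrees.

Phase = -arctan(ωτ) = -arctan(9.311 × 0.428) = -75.9°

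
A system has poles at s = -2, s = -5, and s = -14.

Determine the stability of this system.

All poles are in the left half-plane. System is stable.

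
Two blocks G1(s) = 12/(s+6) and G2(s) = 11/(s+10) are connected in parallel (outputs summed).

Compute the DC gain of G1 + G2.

Parallel: G_eq = G1 + G2. DC gain = G1(0) + G2(0) = 12/6 + 11/10 = 2 + 1.1 = 3.1.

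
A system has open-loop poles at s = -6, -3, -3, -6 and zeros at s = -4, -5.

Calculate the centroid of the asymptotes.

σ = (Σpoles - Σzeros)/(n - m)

σ = (Σpoles - Σzeros)/(n - m) = (-18 - (-9))/(4 - 2) = -9/2 = -4.5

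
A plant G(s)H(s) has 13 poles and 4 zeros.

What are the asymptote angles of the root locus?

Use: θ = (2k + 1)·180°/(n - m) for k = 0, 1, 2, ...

n - m = 13 - 4 = 9. Angles: θk = (2k + 1)·180°/9 = 20°, 60°, 100°, 140°, 180°, 220°, 260°, 300°, 340°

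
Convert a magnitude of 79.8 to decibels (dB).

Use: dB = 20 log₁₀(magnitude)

dB = 20 log₁₀(79.8) = 38.0 dB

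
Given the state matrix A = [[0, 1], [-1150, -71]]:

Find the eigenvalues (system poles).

det(A - λI) = λ² - (-71)λ + 1150 = (λ - (-25))(λ - (-46)). Eigenvalues: -25, -46.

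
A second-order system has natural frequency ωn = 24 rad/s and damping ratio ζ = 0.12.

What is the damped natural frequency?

ωd = ωn√(1 - ζ²) = 24√(1 - 0.12²) = 23.83 rad/s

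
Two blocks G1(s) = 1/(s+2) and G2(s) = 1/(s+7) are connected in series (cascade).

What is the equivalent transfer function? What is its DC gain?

Series: multiply transfer functions. G_eq = 1/(s+2) × 1/(s+7) = 1/((s+2)(s+7)). DC gain = 1/(2×7) = 0.0714.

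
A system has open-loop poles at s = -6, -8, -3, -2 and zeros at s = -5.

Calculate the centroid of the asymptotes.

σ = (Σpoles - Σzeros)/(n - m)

σ = (Σpoles - Σzeros)/(n - m) = (-19 - (-5))/(4 - 1) = -14/3 = -4.67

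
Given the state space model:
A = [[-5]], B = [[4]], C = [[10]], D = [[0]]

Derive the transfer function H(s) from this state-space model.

(sI - A)⁻¹ = 1/(s + 5). H(s) = 10 × 4/(s + 5) + 0 = 40/(s + 5).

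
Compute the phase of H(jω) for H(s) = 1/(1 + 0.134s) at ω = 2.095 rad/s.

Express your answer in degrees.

Phase = -arctan(ωτ) = -arctan(2.095 × 0.134) = -15.7°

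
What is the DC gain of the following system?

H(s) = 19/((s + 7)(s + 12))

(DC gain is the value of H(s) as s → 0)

DC gain = H(0) = 19/(7 × 12) = 19/84 = 0.2262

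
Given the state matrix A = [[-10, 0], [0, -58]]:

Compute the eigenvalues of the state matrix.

For diagonal matrix, eigenvalues are diagonal entries: λ₁ = -10, λ₂ = -58.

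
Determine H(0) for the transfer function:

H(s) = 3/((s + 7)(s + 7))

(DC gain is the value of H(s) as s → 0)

DC gain = H(0) = 3/(7 × 7) = 3/49 = 0.0612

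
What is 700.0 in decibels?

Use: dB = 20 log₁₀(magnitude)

dB = 20 log₁₀(700.0) = 56.9 dB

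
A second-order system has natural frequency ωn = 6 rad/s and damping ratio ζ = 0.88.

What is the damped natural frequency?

ωd = ωn√(1 - ζ²) = 6√(1 - 0.88²) = 2.85 rad/s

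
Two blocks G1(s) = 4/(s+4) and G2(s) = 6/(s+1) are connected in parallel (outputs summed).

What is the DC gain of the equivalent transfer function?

Parallel: G_eq = G1 + G2. DC gain = G1(0) + G2(0) = 4/4 + 6/1 = 1 + 6 = 7.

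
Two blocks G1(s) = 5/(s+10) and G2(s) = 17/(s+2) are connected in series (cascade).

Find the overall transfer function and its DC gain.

Series: multiply transfer functions. G_eq = 5/(s+10) × 17/(s+2) = 85/((s+10)(s+2)). DC gain = 85/(10×2) = 4.25.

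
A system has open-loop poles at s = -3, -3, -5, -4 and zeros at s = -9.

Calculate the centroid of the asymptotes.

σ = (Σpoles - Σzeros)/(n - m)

σ = (Σpoles - Σzeros)/(n - m) = (-15 - (-9))/(4 - 1) = -6/3 = -2.0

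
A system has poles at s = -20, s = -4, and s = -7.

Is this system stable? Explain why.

All poles are in the left half-plane. System is stable.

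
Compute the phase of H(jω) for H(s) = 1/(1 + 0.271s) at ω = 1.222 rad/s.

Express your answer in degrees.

Phase = -arctan(ωτ) = -arctan(1.222 × 0.271) = -18.3°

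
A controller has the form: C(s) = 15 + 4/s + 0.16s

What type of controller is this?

This is a Proportional-Integral-Derivative (PID) controller.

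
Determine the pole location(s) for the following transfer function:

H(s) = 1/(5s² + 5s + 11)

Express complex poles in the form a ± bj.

Discriminant = 5² - 4×5×11 = 25 - 220 = -195 < 0, so the poles are a complex conjugate pair s = (-5 ± j√195)/(2×5). Real part = -5/(2×5) = -5/10 = -0.5; imaginary part = ±√195/(2×5) ≈ 1.3964. Poles: s = -0.5 ± 1.3964j.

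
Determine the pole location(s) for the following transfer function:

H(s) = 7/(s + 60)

Pole is where denominator = 0: s + 60 = 0, so s = -60.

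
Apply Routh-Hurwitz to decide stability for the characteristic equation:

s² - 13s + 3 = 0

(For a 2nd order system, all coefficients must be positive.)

Coefficients: 1, -13, 3. b=-13 not positive, so system is unstable.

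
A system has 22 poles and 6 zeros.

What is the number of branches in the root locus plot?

Root locus has n branches where n = number of poles = 22.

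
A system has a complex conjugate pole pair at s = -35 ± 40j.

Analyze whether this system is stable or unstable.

Real part of poles is -35 (< 0, left half-plane). Stable.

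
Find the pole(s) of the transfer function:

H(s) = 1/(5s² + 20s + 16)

Discriminant = 20² - 4×5×16 = 400 - 320 = 80 > 0, so two distinct real poles. Using quadratic formula: s = (-20 ± √80)/(2×5) = (-20 ± √80)/10, with √80 ≈ 8.9443. s₁ ≈ -1.1056, s₂ ≈ -2.8944. Poles: s₁ = -1.1056, s₂ = -2.8944.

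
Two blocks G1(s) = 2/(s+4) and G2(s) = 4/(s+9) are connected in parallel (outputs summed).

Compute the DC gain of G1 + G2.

Parallel: G_eq = G1 + G2. DC gain = G1(0) + G2(0) = 2/4 + 4/9 = 0.5 + 0.4444 = 0.9444.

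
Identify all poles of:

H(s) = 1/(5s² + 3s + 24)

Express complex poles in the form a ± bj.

Discriminant = 3² - 4×5×24 = 9 - 480 = -471 < 0, so the poles are a complex conjugate pair s = (-3 ± j√471)/(2×5). Real part = -3/(2×5) = -3/10 = -0.3; imaginary part = ±√471/(2×5) ≈ 2.1703. Poles: s = -0.3 ± 2.1703j.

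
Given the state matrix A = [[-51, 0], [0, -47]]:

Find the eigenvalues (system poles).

For diagonal matrix, eigenvalues are diagonal entries: λ₁ = -51, λ₂ = -47.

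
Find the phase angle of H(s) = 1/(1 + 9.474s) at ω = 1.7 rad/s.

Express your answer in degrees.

Phase = -arctan(ωτ) = -arctan(1.7 × 9.474) = -86.4°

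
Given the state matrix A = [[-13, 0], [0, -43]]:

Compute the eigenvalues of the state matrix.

For diagonal matrix, eigenvalues are diagonal entries: λ₁ = -13, λ₂ = -43.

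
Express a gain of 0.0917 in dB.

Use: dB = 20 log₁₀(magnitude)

dB = 20 log₁₀(0.0917) = -20.8 dB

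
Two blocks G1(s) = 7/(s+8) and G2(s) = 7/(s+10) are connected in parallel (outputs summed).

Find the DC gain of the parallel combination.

Parallel: G_eq = G1 + G2. DC gain = G1(0) + G2(0) = 7/8 + 7/10 = 0.875 + 0.7 = 1.575.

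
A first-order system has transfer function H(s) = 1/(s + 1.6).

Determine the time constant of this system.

For H(s) = 1/(s + 1/τ), the pole is at -1/τ = -1.6, so τ = 1/1.6 = 0.625 s.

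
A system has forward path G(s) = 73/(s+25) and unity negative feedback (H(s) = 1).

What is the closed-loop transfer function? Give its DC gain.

T(s) = G/(1+GH) = [73/(s+25)] / [1 + 73/(s+25)] = 73/(s+25+73) = 73/(s+98). DC gain = 73/98 = 0.7449.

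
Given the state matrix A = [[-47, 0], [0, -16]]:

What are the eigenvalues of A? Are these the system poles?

For diagonal matrix, eigenvalues are diagonal entries: λ₁ = -47, λ₂ = -16. Eigenvalues of A = system poles.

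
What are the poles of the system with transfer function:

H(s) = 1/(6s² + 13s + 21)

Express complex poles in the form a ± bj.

Discriminant = 13² - 4×6×21 = 169 - 504 = -335 < 0, so the poles are a complex conjugate pair s = (-13 ± j√335)/(2×6). Real part = -13/(2×6) = -13/12 ≈ -1.0833; imaginary part = ±√335/(2×6) ≈ 1.5253. Poles: s = -1.0833 ± 1.5253j.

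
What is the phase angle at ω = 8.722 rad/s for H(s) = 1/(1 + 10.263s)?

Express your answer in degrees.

Phase = -arctan(ωτ) = -arctan(8.722 × 10.263) = -89.4°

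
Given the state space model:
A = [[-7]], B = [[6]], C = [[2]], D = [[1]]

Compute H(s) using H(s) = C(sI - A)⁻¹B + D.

(sI - A)⁻¹ = 1/(s + 7). H(s) = 2×6/(s + 7) + 1 = (s + 19)/(s + 7).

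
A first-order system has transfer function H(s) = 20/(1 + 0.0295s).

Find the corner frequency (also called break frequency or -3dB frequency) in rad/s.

Corner frequency = 1/τ = 1/0.0295 = 33.898 rad/s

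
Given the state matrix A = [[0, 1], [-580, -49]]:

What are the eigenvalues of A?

det(A - λI) = λ² - (-49)λ + 580 = (λ - (-20))(λ - (-29)). Eigenvalues: -20, -29.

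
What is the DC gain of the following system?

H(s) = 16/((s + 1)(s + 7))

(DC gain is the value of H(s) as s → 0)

DC gain = H(0) = 16/(1 × 7) = 16/7 = 2.2857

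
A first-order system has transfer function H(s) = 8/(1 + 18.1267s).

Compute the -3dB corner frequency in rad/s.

Corner frequency = 1/τ = 1/18.1267 = 0.055 rad/s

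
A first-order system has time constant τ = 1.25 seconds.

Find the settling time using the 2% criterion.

For first-order system, 2% settling time ≈ 4τ = 4 × 1.25 = 5.0 s.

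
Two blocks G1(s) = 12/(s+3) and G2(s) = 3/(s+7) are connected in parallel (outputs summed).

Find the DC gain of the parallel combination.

Parallel: G_eq = G1 + G2. DC gain = G1(0) + G2(0) = 12/3 + 3/7 = 4 + 0.4286 = 4.4286.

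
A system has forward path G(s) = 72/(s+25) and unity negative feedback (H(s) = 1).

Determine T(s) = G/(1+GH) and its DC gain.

T(s) = G/(1+GH) = [72/(s+25)] / [1 + 72/(s+25)] = 72/(s+25+72) = 72/(s+97). DC gain = 72/97 = 0.7423.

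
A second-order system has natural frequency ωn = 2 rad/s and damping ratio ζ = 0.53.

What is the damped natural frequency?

ωd = ωn√(1 - ζ²) = 2√(1 - 0.53²) = 1.7 rad/s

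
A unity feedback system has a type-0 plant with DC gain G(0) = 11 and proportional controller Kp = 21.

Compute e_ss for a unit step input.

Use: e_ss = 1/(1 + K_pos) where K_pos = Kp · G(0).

K_pos = Kp · G(0) = 21 × 11 = 231. e_ss = 1/(1 + 231) = 0.0043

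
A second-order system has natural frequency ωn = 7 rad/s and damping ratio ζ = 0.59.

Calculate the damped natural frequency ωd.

ωd = ωn√(1 - ζ²) = 7√(1 - 0.59²) = 5.65 rad/s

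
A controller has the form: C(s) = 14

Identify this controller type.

This is a Proportional (P) controller.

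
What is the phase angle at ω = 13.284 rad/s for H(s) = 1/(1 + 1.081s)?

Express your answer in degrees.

Phase = -arctan(ωτ) = -arctan(13.284 × 1.081) = -86.0°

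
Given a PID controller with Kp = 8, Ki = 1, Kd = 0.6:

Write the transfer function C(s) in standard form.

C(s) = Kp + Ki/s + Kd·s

Substituting values: C(s) = 8 + 1/s + 0.6s = (0.6s² + 8s + 1)/s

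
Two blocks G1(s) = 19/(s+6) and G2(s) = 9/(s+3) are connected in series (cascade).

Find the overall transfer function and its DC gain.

Series: multiply transfer functions. G_eq = 19/(s+6) × 9/(s+3) = 171/((s+6)(s+3)). DC gain = 171/(6×3) = 9.5.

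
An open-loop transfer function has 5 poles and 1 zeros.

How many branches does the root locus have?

Root locus has n branches where n = number of poles = 5.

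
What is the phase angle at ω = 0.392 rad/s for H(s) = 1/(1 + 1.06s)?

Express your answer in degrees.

Phase = -arctan(ωτ) = -arctan(0.392 × 1.06) = -22.6°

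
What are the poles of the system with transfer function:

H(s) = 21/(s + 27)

Pole is where denominator = 0: s + 27 = 0, so s = -27.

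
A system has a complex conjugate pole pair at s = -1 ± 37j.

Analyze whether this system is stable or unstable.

Real part of poles is -1 (< 0, left half-plane). Stable.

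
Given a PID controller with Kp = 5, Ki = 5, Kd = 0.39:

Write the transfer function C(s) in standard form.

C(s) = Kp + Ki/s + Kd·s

Substituting values: C(s) = 5 + 5/s + 0.39s = (0.39s² + 5s + 5)/s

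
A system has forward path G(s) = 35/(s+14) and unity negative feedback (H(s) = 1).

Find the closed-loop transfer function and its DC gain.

T(s) = G/(1+GH) = [35/(s+14)] / [1 + 35/(s+14)] = 35/(s+14+35) = 35/(s+49). DC gain = 35/49 = 0.7143.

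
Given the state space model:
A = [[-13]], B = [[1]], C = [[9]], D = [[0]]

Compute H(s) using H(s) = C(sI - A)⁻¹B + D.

(sI - A)⁻¹ = 1/(s + 13). H(s) = 9 × 1/(s + 13) + 0 = 9/(s + 13).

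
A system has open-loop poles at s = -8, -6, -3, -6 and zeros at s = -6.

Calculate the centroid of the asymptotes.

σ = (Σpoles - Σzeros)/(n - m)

σ = (Σpoles - Σzeros)/(n - m) = (-23 - (-6))/(4 - 1) = -17/3 = -5.67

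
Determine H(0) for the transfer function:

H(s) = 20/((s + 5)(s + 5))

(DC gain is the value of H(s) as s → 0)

DC gain = H(0) = 20/(5 × 5) = 20/25 = 0.8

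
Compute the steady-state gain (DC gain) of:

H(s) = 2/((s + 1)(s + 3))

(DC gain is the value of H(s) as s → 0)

DC gain = H(0) = 2/(1 × 3) = 2/3 = 0.6667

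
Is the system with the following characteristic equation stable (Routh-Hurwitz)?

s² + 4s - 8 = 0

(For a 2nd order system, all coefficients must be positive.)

Coefficients: 1, 4, -8. c=-8 not positive, so system is unstable.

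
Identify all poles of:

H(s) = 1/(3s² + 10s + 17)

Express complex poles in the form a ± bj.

Discriminant = 10² - 4×3×17 = 100 - 204 = -104 < 0, so the poles are a complex conjugate pair s = (-10 ± j√104)/(2×3). Real part = -10/(2×3) = -10/6 ≈ -1.6667; imaginary part = ±√104/(2×3) ≈ 1.6997. Poles: s = -1.6667 ± 1.6997j.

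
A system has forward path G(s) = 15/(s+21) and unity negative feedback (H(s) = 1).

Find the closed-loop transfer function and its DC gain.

T(s) = G/(1+GH) = [15/(s+21)] / [1 + 15/(s+21)] = 15/(s+21+15) = 15/(s+36). DC gain = 15/36 = 0.4167.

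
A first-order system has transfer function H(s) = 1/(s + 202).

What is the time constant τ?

For H(s) = 1/(s + 1/τ), the pole is at -1/τ = -202, so τ = 1/202 = 0.0050 s.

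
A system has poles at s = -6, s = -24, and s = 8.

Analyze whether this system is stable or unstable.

Pole(s) at s = 8 are not in the left half-plane. System is unstable.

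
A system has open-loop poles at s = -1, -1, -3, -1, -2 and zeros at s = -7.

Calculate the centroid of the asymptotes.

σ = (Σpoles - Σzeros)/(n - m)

σ = (Σpoles - Σzeros)/(n - m) = (-8 - (-7))/(5 - 1) = -1/4 = -0.25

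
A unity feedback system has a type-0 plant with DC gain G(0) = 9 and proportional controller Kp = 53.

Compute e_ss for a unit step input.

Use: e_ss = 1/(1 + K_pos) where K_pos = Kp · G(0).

K_pos = Kp · G(0) = 53 × 9 = 477. e_ss = 1/(1 + 477) = 0.0021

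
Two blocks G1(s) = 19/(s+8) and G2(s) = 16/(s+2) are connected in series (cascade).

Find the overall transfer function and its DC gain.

Series: multiply transfer functions. G_eq = 19/(s+8) × 16/(s+2) = 304/((s+8)(s+2)). DC gain = 304/(8×2) = 19.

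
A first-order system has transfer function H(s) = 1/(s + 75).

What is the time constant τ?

For H(s) = 1/(s + 1/τ), the pole is at -1/τ = -75, so τ = 1/75 = 0.0133 s.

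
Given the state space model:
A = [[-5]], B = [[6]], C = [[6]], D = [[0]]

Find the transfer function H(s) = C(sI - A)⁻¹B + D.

(sI - A)⁻¹ = 1/(s + 5). H(s) = 6 × 6/(s + 5) + 0 = 36/(s + 5).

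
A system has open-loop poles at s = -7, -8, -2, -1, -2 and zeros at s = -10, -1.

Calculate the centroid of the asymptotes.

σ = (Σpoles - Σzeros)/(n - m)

σ = (Σpoles - Σzeros)/(n - m) = (-20 - (-11))/(5 - 2) = -9/3 = -3.0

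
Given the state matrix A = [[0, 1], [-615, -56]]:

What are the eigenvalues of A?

det(A - λI) = λ² - (-56)λ + 615 = (λ - (-15))(λ - (-41)). Eigenvalues: -15, -41.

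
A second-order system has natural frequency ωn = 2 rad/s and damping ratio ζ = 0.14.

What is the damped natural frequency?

ωd = ωn√(1 - ζ²) = 2√(1 - 0.14²) = 1.98 rad/s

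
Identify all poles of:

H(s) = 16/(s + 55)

Pole is where denominator = 0: s + 55 = 0, so s = -55.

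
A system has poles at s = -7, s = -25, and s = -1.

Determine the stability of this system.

All poles are in the left half-plane. System is stable.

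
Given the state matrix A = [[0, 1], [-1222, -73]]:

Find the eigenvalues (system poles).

det(A - λI) = λ² - (-73)λ + 1222 = (λ - (-26))(λ - (-47)). Eigenvalues: -26, -47.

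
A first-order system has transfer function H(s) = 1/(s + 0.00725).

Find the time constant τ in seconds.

For H(s) = 1/(s + 1/τ), the pole is at -1/τ = -0.00725, so τ = 1/0.00725 = 137.9 s.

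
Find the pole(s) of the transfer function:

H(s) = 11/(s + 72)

Pole is where denominator = 0: s + 72 = 0, so s = -72.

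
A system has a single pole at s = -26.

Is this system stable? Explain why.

Pole at s = -26 is in the left half-plane. Stable.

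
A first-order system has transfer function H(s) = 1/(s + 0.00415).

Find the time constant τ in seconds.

For H(s) = 1/(s + 1/τ), the pole is at -1/τ = -0.00415, so τ = 1/0.00415 = 241 s.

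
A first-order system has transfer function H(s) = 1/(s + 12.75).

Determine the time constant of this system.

For H(s) = 1/(s + 1/τ), the pole is at -1/τ = -12.75, so τ = 1/12.75 = 0.0784 s.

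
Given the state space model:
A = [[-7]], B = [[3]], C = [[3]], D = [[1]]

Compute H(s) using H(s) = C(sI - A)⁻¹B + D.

(sI - A)⁻¹ = 1/(s + 7). H(s) = 3×3/(s + 7) + 1 = (s + 16)/(s + 7).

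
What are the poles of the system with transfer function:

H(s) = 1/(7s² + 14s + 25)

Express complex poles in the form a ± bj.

Discriminant = 14² - 4×7×25 = 196 - 700 = -504 < 0, so the poles are a complex conjugate pair s = (-14 ± j√504)/(2×7). Real part = -14/(2×7) = -14/14 = -1; imaginary part = ±√504/(2×7) ≈ 1.6036. Poles: s = -1 ± 1.6036j.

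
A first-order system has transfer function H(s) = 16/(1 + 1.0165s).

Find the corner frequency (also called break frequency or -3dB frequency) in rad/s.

Corner frequency = 1/τ = 1/1.0165 = 0.984 rad/s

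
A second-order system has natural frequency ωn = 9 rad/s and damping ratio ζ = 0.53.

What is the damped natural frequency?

ωd = ωn√(1 - ζ²) = 9√(1 - 0.53²) = 7.63 rad/s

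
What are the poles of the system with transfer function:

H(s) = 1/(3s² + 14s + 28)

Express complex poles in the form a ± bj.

Discriminant = 14² - 4×3×28 = 196 - 336 = -140 < 0, so the poles are a complex conjugate pair s = (-14 ± j√140)/(2×3). Real part = -14/(2×3) = -14/6 ≈ -2.3333; imaginary part = ±√140/(2×3) ≈ 1.9720. Poles: s = -2.3333 ± 1.9720j.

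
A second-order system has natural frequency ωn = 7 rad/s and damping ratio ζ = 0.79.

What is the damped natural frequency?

ωd = ωn√(1 - ζ²) = 7√(1 - 0.79²) = 4.29 rad/s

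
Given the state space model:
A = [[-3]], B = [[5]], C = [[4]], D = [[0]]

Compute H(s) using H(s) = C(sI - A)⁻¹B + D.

(sI - A)⁻¹ = 1/(s + 3). H(s) = 4 × 5/(s + 3) + 0 = 20/(s + 3).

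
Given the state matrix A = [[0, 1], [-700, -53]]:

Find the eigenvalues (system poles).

det(A - λI) = λ² - (-53)λ + 700 = (λ - (-28))(λ - (-25)). Eigenvalues: -28, -25.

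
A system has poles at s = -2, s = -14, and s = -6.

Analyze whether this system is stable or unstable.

All poles are in the left half-plane. System is stable.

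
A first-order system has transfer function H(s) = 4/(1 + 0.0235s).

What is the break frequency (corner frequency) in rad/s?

Corner frequency = 1/τ = 1/0.0235 = 42.553 rad/s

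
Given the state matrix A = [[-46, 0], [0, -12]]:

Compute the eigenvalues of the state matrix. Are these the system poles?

For diagonal matrix, eigenvalues are diagonal entries: λ₁ = -46, λ₂ = -12. Eigenvalues of A = system poles.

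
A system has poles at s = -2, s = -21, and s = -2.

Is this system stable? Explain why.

All poles are in the left half-plane. System is stable.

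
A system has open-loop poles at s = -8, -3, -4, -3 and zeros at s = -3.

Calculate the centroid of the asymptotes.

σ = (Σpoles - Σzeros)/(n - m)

σ = (Σpoles - Σzeros)/(n - m) = (-18 - (-3))/(4 - 1) = -15/3 = -5.0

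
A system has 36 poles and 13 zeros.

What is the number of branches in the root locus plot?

Root locus has n branches where n = number of poles = 36.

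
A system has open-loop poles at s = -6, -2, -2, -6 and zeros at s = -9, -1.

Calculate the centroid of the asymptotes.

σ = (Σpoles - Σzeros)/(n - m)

σ = (Σpoles - Σzeros)/(n - m) = (-16 - (-10))/(4 - 2) = -6/2 = -3.0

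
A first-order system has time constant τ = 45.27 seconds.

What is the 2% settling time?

For first-order system, 2% settling time ≈ 4τ = 4 × 45.27 = 181.08 s.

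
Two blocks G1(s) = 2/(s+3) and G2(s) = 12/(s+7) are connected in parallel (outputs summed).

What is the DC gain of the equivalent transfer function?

Parallel: G_eq = G1 + G2. DC gain = G1(0) + G2(0) = 2/3 + 12/7 = 0.6667 + 1.7143 = 2.3810.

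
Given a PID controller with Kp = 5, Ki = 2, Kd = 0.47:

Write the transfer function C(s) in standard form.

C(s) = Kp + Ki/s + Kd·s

Substituting values: C(s) = 5 + 2/s + 0.47s = (0.47s² + 5s + 2)/s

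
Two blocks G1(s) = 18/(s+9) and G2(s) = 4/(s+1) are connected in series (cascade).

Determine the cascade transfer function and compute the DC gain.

Series: multiply transfer functions. G_eq = 18/(s+9) × 4/(s+1) = 72/((s+9)(s+1)). DC gain = 72/(9×1) = 8.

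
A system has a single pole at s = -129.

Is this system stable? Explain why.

Pole at s = -129 is in the left half-plane. Stable.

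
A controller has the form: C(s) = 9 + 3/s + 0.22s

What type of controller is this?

This is a Proportional-Integral-Derivative (PID) controller.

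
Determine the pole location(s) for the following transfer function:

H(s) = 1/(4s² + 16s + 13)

Discriminant = 16² - 4×4×13 = 256 - 208 = 48 > 0, so two distinct real poles. Using quadratic formula: s = (-16 ± √48)/(2×4) = (-16 ± √48)/8, with √48 ≈ 6.9282. s₁ ≈ -1.1340, s₂ ≈ -2.8660. Poles: s₁ = -1.1340, s₂ = -2.8660.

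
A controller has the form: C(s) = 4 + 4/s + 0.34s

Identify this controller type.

This is a Proportional-Integral-Derivative (PID) controller.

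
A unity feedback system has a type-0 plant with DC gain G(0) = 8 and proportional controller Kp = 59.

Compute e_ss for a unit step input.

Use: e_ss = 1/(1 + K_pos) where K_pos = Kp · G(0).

K_pos = Kp · G(0) = 59 × 8 = 472. e_ss = 1/(1 + 472) = 0.0021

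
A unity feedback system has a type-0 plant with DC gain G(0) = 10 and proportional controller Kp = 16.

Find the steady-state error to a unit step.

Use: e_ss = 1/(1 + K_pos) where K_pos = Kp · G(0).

K_pos = Kp · G(0) = 16 × 10 = 160. e_ss = 1/(1 + 160) = 0.0062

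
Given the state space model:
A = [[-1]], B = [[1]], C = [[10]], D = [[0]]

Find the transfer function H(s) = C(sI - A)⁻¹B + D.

(sI - A)⁻¹ = 1/(s + 1). H(s) = 10 × 1/(s + 1) + 0 = 10/(s + 1).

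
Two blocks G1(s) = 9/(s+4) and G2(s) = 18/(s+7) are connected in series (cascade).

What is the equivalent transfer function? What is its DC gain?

Series: multiply transfer functions. G_eq = 9/(s+4) × 18/(s+7) = 162/((s+4)(s+7)). DC gain = 162/(4×7) = 5.7857.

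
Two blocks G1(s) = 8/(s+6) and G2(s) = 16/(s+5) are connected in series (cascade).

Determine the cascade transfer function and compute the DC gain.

Series: multiply transfer functions. G_eq = 8/(s+6) × 16/(s+5) = 128/((s+6)(s+5)). DC gain = 128/(6×5) = 4.2667.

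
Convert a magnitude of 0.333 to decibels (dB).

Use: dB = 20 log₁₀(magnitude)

dB = 20 log₁₀(0.333) = -9.6 dB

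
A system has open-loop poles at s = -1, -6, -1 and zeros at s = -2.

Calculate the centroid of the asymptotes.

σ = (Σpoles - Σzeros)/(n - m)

σ = (Σpoles - Σzeros)/(n - m) = (-8 - (-2))/(3 - 1) = -6/2 = -3.0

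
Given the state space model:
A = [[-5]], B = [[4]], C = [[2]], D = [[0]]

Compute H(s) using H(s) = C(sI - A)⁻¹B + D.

(sI - A)⁻¹ = 1/(s + 5). H(s) = 2 × 4/(s + 5) + 0 = 8/(s + 5).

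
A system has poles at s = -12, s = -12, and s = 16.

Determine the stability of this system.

Pole(s) at s = 16 are not in the left half-plane. System is unstable.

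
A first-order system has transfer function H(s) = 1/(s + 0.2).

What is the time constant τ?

For H(s) = 1/(s + 1/τ), the pole is at -1/τ = -0.2, so τ = 1/0.2 = 5 s.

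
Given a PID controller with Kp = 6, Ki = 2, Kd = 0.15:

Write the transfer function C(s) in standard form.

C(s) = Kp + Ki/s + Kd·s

Substituting values: C(s) = 6 + 2/s + 0.15s = (0.15s² + 6s + 2)/s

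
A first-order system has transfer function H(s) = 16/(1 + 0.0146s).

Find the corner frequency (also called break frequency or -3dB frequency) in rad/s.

Corner frequency = 1/τ = 1/0.0146 = 68.493 rad/s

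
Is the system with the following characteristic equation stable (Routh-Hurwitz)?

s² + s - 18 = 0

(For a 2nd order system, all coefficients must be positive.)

Coefficients: 1, 1, -18. c=-18 not positive, so system is unstable.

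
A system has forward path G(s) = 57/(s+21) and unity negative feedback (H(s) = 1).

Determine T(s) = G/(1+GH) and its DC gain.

T(s) = G/(1+GH) = [57/(s+21)] / [1 + 57/(s+21)] = 57/(s+21+57) = 57/(s+78). DC gain = 57/78 = 0.7308.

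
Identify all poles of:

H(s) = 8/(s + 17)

Pole is where denominator = 0: s + 17 = 0, so s = -17.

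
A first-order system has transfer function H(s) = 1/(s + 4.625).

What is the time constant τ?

For H(s) = 1/(s + 1/τ), the pole is at -1/τ = -4.625, so τ = 1/4.625 = 0.2162 s.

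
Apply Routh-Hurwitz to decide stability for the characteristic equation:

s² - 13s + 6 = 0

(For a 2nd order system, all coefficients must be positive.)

Coefficients: 1, -13, 6. b=-13 not positive, so system is unstable.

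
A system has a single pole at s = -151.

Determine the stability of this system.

Pole at s = -151 is in the left half-plane. Stable.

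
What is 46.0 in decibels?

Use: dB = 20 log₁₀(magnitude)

dB = 20 log₁₀(46.0) = 33.3 dB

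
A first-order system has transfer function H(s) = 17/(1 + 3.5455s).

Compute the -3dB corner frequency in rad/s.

Corner frequency = 1/τ = 1/3.5455 = 0.282 rad/s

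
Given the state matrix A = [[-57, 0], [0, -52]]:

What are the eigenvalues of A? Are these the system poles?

For diagonal matrix, eigenvalues are diagonal entries: λ₁ = -57, λ₂ = -52. Eigenvalues of A = system poles.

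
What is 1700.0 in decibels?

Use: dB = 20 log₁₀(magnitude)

dB = 20 log₁₀(1700.0) = 64.6 dB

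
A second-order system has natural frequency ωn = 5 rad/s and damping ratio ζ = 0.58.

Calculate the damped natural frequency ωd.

ωd = ωn√(1 - ζ²) = 5√(1 - 0.58²) = 4.07 rad/s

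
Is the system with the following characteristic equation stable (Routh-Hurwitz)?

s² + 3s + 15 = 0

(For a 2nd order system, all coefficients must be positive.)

Coefficients: 1, 3, 15. All positive, so system is stable.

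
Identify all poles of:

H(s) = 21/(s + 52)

Pole is where denominator = 0: s + 52 = 0, so s = -52.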